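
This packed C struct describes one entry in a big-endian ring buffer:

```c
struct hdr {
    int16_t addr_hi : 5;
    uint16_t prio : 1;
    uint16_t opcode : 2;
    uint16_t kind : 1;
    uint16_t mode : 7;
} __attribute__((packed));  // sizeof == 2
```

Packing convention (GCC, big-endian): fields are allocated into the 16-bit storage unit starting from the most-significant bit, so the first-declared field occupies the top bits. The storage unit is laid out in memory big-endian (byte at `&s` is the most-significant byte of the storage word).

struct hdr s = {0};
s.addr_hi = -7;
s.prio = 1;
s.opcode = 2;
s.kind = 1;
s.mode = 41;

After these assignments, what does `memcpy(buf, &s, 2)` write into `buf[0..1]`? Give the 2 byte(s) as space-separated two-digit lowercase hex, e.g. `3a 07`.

addr_hi (5b) val=-7 bits=0x19 at bit 11: 0xc800
prio (1b) val=1 bits=0x1 at bit 10: 0xcc00
opcode (2b) val=2 bits=0x2 at bit 8: 0xce00
kind (1b) val=1 bits=0x1 at bit 7: 0xce80
mode (7b) val=41 bits=0x29 at bit 0: 0xcea9
word = 0xcea9 → big-endian bytes:
  [0]=0xce  [1]=0xa9

ce a9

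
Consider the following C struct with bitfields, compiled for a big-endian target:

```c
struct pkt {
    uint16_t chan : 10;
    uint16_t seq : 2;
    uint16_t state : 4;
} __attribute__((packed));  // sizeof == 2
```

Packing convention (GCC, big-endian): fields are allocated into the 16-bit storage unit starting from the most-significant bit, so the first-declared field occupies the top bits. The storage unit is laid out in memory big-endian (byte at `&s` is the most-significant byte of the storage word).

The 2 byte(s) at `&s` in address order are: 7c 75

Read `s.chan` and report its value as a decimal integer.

497

[0]=0x7c [1]=0x75 (big-endian) → word 0x7c75
chan:10 @ bit 6 → (0x7c75>>6)&0x3ff = 0x1f1  ←
seq:2 @ bit 4 → (0x7c75>>4)&0x3 = 0x3
state:4 @ bit 0 → (0x7c75>>0)&0xf = 0x5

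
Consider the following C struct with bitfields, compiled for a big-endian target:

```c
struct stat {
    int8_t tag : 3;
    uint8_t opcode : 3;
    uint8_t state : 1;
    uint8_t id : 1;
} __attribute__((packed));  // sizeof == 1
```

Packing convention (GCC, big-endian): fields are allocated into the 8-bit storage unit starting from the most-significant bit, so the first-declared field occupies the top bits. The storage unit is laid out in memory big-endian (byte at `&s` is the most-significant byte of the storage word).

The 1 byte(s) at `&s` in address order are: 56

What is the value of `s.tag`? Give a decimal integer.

[0]=0x56 (big-endian) → word 0x56
tag:3 @ bit 5 → (0x56>>5)&0x7 = 0x2  ←
opcode:3 @ bit 2 → (0x56>>2)&0x7 = 0x5
state:1 @ bit 1 → (0x56>>1)&0x1 = 0x1
id:1 @ bit 0 → (0x56>>0)&0x1 = 0x0
tag signed 3b, MSB=0: value = 2

2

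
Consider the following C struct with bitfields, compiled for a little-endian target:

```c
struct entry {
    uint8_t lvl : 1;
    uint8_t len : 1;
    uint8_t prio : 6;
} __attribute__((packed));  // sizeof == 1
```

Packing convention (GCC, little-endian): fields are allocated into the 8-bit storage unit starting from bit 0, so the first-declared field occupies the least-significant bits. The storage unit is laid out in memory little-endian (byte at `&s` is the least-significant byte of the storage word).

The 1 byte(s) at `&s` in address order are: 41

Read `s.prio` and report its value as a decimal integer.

16

[0]=0x41 (little-endian) → word 0x41
lvl:1 @ bit 0 → (0x41>>0)&0x1 = 0x1
len:1 @ bit 1 → (0x41>>1)&0x1 = 0x0
prio:6 @ bit 2 → (0x41>>2)&0x3f = 0x10  ←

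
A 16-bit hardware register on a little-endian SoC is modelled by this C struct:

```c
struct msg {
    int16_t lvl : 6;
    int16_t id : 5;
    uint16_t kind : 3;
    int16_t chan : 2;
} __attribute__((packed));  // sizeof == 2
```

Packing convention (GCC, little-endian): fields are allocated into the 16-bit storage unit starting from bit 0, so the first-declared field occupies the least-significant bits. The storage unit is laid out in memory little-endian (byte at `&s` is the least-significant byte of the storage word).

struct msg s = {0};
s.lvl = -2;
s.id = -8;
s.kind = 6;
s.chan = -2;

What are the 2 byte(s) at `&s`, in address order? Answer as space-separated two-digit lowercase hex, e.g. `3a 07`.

lvl:6 = -2 → 0x3e << 0 → word 0x003e
id:5 = -8 → 0x18 << 6 → word 0x063e
kind:3 = 6 → 0x6 << 11 → word 0x363e
chan:2 = -2 → 0x2 << 14 → word 0xb63e
word = 0xb63e → little-endian bytes:
  [0]=0x3e  [1]=0xb6

3e b6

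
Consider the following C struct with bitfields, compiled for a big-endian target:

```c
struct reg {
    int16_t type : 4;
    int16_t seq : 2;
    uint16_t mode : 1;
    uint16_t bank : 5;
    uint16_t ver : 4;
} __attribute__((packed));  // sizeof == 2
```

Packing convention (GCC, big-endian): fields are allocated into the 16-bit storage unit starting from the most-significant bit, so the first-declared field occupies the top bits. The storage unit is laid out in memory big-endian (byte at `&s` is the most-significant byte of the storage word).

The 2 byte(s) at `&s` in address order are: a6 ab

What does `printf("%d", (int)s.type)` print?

-6

[0]=0xa6 [1]=0xab (big-endian) → word 0xa6ab
type:4 @ bit 12 → (0xa6ab>>12)&0xf = 0xa  ←
seq:2 @ bit 10 → (0xa6ab>>10)&0x3 = 0x1
mode:1 @ bit 9 → (0xa6ab>>9)&0x1 = 0x1
bank:5 @ bit 4 → (0xa6ab>>4)&0x1f = 0xa
ver:4 @ bit 0 → (0xa6ab>>0)&0xf = 0xb
type signed 4b, MSB=1: 10 - 16 = -6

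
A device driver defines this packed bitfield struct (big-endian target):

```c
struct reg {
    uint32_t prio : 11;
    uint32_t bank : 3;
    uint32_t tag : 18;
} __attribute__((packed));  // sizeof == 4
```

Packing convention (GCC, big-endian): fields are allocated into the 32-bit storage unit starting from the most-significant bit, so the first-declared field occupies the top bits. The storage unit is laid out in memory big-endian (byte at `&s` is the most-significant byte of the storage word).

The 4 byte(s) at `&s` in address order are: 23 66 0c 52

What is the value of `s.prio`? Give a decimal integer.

283

[0]=0x23 [1]=0x66 [2]=0x0c [3]=0x52 (big-endian) → word 0x23660c52
prio [21+:11] = (word>>21) & 0x7ff = 283  ←
bank [18+:3] = (word>>18) & 0x7 = 1
tag [0+:18] = (word>>0) & 0x3ffff = 134226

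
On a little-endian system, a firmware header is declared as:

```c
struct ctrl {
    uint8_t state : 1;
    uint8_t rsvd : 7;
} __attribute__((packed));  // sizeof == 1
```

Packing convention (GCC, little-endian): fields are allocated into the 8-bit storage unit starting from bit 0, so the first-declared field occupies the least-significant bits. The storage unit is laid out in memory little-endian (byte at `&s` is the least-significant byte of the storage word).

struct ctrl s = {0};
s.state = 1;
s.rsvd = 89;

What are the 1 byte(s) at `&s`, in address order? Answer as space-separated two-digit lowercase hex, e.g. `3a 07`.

state (1b) val=1 bits=0x1 at bit 0: 0x01
rsvd (7b) val=89 bits=0x59 at bit 1: 0xb3
word = 0xb3 → little-endian bytes:
  [0]=0xb3

b3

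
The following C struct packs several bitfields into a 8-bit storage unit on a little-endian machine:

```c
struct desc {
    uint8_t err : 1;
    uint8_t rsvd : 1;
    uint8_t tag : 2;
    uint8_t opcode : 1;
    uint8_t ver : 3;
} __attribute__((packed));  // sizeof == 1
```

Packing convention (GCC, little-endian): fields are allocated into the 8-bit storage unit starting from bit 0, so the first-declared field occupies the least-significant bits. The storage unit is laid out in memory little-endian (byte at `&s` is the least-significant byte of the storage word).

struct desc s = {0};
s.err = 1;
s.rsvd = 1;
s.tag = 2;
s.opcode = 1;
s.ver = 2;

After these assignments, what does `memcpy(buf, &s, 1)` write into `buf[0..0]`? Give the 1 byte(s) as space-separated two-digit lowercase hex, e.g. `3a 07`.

5b

err:1 = 1 → 0x1 << 0 → word 0x01
rsvd:1 = 1 → 0x1 << 1 → word 0x03
tag:2 = 2 → 0x2 << 2 → word 0x0b
opcode:1 = 1 → 0x1 << 4 → word 0x1b
ver:3 = 2 → 0x2 << 5 → word 0x5b
word = 0x5b → little-endian bytes:
  [0]=0x5b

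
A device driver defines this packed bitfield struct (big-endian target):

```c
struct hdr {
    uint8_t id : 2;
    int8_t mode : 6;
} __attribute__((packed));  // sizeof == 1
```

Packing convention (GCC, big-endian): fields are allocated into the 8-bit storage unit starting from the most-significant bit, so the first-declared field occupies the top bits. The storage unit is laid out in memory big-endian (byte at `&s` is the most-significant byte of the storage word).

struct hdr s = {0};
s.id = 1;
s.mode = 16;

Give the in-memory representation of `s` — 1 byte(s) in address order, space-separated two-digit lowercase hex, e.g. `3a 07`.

id (2b) val=1 bits=0x1 at bit 6: 0x40
mode (6b) val=16 bits=0x10 at bit 0: 0x50
word = 0x50 → big-endian bytes:
  [0]=0x50

50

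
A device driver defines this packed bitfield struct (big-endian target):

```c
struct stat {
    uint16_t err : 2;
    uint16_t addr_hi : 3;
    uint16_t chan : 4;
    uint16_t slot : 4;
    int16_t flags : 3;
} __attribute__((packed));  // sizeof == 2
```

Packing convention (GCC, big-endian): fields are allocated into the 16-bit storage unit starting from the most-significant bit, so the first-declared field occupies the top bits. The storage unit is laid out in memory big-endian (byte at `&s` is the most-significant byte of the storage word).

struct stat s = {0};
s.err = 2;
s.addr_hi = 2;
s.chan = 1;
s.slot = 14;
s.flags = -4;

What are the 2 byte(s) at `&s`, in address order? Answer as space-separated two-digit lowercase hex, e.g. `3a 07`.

90 f4

err (2b) val=2 bits=0x2 at bit 14: 0x8000
addr_hi (3b) val=2 bits=0x2 at bit 11: 0x9000
chan (4b) val=1 bits=0x1 at bit 7: 0x9080
slot (4b) val=14 bits=0xe at bit 3: 0x90f0
flags (3b) val=-4 bits=0x4 at bit 0: 0x90f4
word = 0x90f4 → big-endian bytes:
  [0]=0x90  [1]=0xf4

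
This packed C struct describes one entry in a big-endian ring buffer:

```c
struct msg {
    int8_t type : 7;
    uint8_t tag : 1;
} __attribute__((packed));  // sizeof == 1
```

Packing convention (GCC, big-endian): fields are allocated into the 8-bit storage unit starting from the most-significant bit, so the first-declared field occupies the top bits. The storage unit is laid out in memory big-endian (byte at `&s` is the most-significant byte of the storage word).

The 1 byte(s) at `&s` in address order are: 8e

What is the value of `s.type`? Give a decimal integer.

-57

[0]=0x8e (big-endian) → word 0x8e
type [1+:7] = (word>>1) & 0x7f = 71  ←
tag [0+:1] = (word>>0) & 0x1 = 0
type signed 7b, MSB=1: 71 - 128 = -57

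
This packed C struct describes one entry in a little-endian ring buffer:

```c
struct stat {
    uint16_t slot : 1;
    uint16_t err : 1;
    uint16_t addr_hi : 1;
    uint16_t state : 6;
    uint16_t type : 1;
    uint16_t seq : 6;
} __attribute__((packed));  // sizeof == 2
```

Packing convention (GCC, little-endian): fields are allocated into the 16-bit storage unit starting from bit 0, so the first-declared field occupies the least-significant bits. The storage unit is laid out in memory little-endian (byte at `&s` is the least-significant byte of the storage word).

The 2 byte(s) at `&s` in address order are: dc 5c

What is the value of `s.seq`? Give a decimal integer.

[0]=0xdc [1]=0x5c (little-endian) → word 0x5cdc
slot:1 @ bit 0 → (0x5cdc>>0)&0x1 = 0x0
err:1 @ bit 1 → (0x5cdc>>1)&0x1 = 0x0
addr_hi:1 @ bit 2 → (0x5cdc>>2)&0x1 = 0x1
state:6 @ bit 3 → (0x5cdc>>3)&0x3f = 0x1b
type:1 @ bit 9 → (0x5cdc>>9)&0x1 = 0x0
seq:6 @ bit 10 → (0x5cdc>>10)&0x3f = 0x17  ←

23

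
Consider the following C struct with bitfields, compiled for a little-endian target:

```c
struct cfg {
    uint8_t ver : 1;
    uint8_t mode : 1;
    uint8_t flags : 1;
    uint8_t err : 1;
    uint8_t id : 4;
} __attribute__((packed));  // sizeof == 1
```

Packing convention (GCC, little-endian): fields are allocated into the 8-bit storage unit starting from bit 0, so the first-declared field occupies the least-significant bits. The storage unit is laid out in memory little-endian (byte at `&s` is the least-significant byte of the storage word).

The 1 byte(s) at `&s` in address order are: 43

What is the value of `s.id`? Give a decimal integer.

[0]=0x43 (little-endian) → word 0x43
ver [0+:1] = (word>>0) & 0x1 = 1
mode [1+:1] = (word>>1) & 0x1 = 1
flags [2+:1] = (word>>2) & 0x1 = 0
err [3+:1] = (word>>3) & 0x1 = 0
id [4+:4] = (word>>4) & 0xf = 4  ←

4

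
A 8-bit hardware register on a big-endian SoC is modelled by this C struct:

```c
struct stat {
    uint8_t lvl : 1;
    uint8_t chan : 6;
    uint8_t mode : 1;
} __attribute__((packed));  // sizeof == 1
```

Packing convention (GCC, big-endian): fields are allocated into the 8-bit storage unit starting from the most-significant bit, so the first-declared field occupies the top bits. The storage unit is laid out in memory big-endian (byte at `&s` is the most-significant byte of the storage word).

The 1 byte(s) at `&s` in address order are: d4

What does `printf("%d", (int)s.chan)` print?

[0]=0xd4 (big-endian) → word 0xd4
lvl:1 @ bit 7 → (0xd4>>7)&0x1 = 0x1
chan:6 @ bit 1 → (0xd4>>1)&0x3f = 0x2a  ←
mode:1 @ bit 0 → (0xd4>>0)&0x1 = 0x0

42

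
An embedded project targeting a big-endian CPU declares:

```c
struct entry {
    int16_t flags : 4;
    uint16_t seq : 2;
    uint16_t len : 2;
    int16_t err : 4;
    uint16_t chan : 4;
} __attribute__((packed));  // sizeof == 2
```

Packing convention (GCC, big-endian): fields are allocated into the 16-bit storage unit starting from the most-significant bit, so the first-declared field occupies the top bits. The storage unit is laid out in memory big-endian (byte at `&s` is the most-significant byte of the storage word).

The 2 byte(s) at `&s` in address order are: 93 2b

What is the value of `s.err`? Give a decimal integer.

2

[0]=0x93 [1]=0x2b (big-endian) → word 0x932b
flags [12+:4] = (word>>12) & 0xf = 9
seq [10+:2] = (word>>10) & 0x3 = 0
len [8+:2] = (word>>8) & 0x3 = 3
err [4+:4] = (word>>4) & 0xf = 2  ←
chan [0+:4] = (word>>0) & 0xf = 11
err signed 4b, MSB=0: value = 2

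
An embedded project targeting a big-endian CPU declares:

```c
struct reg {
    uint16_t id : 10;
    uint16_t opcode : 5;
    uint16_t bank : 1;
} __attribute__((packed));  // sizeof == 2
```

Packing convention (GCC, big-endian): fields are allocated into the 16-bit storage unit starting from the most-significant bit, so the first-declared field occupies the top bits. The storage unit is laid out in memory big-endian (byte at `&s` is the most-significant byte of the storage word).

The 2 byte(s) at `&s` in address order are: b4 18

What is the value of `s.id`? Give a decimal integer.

[0]=0xb4 [1]=0x18 (big-endian) → word 0xb418
id:10 @ bit 6 → (0xb418>>6)&0x3ff = 0x2d0  ←
opcode:5 @ bit 1 → (0xb418>>1)&0x1f = 0xc
bank:1 @ bit 0 → (0xb418>>0)&0x1 = 0x0

720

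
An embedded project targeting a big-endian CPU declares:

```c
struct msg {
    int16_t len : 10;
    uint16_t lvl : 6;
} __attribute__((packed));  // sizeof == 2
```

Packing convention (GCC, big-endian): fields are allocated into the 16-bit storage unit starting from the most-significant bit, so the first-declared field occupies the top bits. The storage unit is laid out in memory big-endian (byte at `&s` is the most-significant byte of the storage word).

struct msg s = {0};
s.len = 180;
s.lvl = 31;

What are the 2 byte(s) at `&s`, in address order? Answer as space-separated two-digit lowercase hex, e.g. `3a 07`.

len:10 = 180 → 0xb4 << 6 → word 0x2d00
lvl:6 = 31 → 0x1f << 0 → word 0x2d1f
word = 0x2d1f → big-endian bytes:
  [0]=0x2d  [1]=0x1f

2d 1f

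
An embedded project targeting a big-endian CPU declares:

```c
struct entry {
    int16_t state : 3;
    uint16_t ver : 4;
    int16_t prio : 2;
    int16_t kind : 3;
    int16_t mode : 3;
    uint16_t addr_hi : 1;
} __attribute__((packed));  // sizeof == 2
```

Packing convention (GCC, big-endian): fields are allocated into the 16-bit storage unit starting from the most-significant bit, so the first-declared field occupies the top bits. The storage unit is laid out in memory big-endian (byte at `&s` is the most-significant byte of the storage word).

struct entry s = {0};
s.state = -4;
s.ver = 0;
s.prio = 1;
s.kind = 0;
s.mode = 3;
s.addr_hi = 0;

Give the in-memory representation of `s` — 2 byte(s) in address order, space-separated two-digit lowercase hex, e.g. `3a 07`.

state:3 = -4 → 0x4 << 13 → word 0x8000
ver:4 = 0 → 0x0 << 9 → word 0x8000
prio:2 = 1 → 0x1 << 7 → word 0x8080
kind:3 = 0 → 0x0 << 4 → word 0x8080
mode:3 = 3 → 0x3 << 1 → word 0x8086
addr_hi:1 = 0 → 0x0 << 0 → word 0x8086
word = 0x8086 → big-endian bytes:
  [0]=0x80  [1]=0x86

80 86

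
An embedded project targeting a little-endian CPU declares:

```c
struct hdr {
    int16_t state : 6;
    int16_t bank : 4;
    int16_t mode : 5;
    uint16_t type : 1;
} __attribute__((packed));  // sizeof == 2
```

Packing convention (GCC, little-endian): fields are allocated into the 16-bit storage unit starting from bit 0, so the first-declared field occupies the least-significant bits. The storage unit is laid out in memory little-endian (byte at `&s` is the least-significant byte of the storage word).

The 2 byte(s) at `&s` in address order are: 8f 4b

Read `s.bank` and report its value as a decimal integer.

-2

[0]=0x8f [1]=0x4b (little-endian) → word 0x4b8f
state:6 @ bit 0 → (0x4b8f>>0)&0x3f = 0xf
bank:4 @ bit 6 → (0x4b8f>>6)&0xf = 0xe  ←
mode:5 @ bit 10 → (0x4b8f>>10)&0x1f = 0x12
type:1 @ bit 15 → (0x4b8f>>15)&0x1 = 0x0
bank signed 4b, MSB=1: 14 - 16 = -2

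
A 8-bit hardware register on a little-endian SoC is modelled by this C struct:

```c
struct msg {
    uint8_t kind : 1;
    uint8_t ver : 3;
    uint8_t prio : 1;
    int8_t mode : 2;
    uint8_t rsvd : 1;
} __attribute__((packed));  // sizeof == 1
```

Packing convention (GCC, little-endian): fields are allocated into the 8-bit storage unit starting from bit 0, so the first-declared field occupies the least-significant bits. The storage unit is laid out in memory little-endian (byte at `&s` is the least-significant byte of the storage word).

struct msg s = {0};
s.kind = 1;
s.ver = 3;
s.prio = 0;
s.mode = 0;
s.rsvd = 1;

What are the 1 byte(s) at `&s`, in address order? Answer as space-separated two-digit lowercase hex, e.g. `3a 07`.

87

kind (1b) val=1 bits=0x1 at bit 0: 0x01
ver (3b) val=3 bits=0x3 at bit 1: 0x07
prio (1b) val=0 bits=0x0 at bit 4: 0x07
mode (2b) val=0 bits=0x0 at bit 5: 0x07
rsvd (1b) val=1 bits=0x1 at bit 7: 0x87
word = 0x87 → little-endian bytes:
  [0]=0x87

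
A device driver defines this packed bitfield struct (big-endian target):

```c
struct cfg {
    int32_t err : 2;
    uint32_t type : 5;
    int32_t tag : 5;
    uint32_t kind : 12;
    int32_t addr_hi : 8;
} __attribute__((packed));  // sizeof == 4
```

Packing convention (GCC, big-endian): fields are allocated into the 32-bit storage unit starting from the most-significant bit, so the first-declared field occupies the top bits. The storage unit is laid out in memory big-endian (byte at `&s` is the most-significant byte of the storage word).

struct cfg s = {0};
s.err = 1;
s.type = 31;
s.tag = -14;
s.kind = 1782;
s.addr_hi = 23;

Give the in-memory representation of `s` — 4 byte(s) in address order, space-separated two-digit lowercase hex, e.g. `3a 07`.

err (2b) val=1 bits=0x1 at bit 30: 0x40000000
type (5b) val=31 bits=0x1f at bit 25: 0x7e000000
tag (5b) val=-14 bits=0x12 at bit 20: 0x7f200000
kind (12b) val=1782 bits=0x6f6 at bit 8: 0x7f26f600
addr_hi (8b) val=23 bits=0x17 at bit 0: 0x7f26f617
word = 0x7f26f617 → big-endian bytes:
  [0]=0x7f  [1]=0x26  [2]=0xf6  [3]=0x17

7f 26 f6 17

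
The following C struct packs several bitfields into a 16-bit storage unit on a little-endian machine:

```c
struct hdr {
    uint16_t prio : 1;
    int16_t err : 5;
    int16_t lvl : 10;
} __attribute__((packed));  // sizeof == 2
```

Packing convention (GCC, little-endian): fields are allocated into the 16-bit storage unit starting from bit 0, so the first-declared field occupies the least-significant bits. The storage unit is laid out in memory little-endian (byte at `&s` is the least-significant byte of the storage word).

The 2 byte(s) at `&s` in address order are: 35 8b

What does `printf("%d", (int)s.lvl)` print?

-468

[0]=0x35 [1]=0x8b (little-endian) → word 0x8b35
prio [0+:1] = (word>>0) & 0x1 = 1
err [1+:5] = (word>>1) & 0x1f = 26
lvl [6+:10] = (word>>6) & 0x3ff = 556  ←
lvl signed 10b, MSB=1: 556 - 1024 = -468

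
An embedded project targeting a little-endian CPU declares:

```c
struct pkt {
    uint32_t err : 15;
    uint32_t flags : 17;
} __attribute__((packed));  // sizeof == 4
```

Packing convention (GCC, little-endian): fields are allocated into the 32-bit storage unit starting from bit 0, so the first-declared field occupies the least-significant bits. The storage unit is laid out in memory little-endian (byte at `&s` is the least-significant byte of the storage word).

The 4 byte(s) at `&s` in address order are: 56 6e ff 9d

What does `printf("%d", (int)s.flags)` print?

80894

[0]=0x56 [1]=0x6e [2]=0xff [3]=0x9d (little-endian) → word 0x9dff6e56
err [0+:15] = (word>>0) & 0x7fff = 28246
flags [15+:17] = (word>>15) & 0x1ffff = 80894  ←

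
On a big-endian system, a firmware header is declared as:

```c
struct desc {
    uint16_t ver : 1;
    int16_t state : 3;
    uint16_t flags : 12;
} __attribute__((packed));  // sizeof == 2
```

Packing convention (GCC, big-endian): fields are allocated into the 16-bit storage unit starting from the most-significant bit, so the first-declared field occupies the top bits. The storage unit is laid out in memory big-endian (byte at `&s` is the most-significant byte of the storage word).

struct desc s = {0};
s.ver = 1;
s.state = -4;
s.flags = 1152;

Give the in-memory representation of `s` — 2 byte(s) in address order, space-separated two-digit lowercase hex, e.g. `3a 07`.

c4 80

ver (1b) val=1 bits=0x1 at bit 15: 0x8000
state (3b) val=-4 bits=0x4 at bit 12: 0xc000
flags (12b) val=1152 bits=0x480 at bit 0: 0xc480
word = 0xc480 → big-endian bytes:
  [0]=0xc4  [1]=0x80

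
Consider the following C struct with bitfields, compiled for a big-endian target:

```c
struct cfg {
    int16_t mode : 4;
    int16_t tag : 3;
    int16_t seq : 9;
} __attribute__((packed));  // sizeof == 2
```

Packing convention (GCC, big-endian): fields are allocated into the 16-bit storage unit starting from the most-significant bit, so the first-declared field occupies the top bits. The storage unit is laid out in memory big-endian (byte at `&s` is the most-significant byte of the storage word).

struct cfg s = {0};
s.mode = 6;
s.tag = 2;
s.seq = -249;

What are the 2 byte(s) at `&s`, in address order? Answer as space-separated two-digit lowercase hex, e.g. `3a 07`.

mode:4 = 6 → 0x6 << 12 → word 0x6000
tag:3 = 2 → 0x2 << 9 → word 0x6400
seq:9 = -249 → 0x107 << 0 → word 0x6507
word = 0x6507 → big-endian bytes:
  [0]=0x65  [1]=0x07

65 07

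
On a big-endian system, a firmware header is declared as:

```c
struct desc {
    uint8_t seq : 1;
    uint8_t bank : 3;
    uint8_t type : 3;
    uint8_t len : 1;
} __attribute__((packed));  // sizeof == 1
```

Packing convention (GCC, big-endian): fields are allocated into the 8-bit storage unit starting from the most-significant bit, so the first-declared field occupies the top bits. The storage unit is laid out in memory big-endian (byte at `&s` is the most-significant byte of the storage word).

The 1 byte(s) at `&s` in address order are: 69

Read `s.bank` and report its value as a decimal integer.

[0]=0x69 (big-endian) → word 0x69
seq [7+:1] = (word>>7) & 0x1 = 0
bank [4+:3] = (word>>4) & 0x7 = 6  ←
type [1+:3] = (word>>1) & 0x7 = 4
len [0+:1] = (word>>0) & 0x1 = 1

6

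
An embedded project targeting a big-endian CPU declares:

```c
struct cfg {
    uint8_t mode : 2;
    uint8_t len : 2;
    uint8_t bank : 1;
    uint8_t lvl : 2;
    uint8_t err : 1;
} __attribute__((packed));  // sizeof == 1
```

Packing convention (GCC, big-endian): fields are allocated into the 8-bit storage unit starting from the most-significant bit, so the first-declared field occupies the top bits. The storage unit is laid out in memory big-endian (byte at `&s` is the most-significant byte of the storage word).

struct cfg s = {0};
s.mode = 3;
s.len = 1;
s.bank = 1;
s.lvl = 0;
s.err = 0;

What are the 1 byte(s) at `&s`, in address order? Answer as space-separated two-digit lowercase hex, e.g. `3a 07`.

d8

mode (2b) val=3 bits=0x3 at bit 6: 0xc0
len (2b) val=1 bits=0x1 at bit 4: 0xd0
bank (1b) val=1 bits=0x1 at bit 3: 0xd8
lvl (2b) val=0 bits=0x0 at bit 1: 0xd8
err (1b) val=0 bits=0x0 at bit 0: 0xd8
word = 0xd8 → big-endian bytes:
  [0]=0xd8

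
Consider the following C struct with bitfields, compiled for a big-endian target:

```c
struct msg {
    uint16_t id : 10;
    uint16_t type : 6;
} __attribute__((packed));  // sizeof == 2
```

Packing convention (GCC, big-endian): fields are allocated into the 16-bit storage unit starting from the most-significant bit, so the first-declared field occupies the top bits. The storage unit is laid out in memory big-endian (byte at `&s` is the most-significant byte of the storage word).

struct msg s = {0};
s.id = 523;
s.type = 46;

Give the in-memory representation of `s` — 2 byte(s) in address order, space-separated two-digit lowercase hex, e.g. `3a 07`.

id:10 = 523 → 0x20b << 6 → word 0x82c0
type:6 = 46 → 0x2e << 0 → word 0x82ee
word = 0x82ee → big-endian bytes:
  [0]=0x82  [1]=0xee

82 ee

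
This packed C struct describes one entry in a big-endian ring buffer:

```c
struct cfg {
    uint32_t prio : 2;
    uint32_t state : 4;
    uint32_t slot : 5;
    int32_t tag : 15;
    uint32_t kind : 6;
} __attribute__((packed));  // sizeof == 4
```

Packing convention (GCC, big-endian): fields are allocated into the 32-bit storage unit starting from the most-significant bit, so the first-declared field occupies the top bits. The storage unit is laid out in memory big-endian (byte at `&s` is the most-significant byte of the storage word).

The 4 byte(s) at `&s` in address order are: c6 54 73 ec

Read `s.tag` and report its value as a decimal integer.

[0]=0xc6 [1]=0x54 [2]=0x73 [3]=0xec (big-endian) → word 0xc65473ec
prio:2 @ bit 30 → (0xc65473ec>>30)&0x3 = 0x3
state:4 @ bit 26 → (0xc65473ec>>26)&0xf = 0x1
slot:5 @ bit 21 → (0xc65473ec>>21)&0x1f = 0x12
tag:15 @ bit 6 → (0xc65473ec>>6)&0x7fff = 0x51cf  ←
kind:6 @ bit 0 → (0xc65473ec>>0)&0x3f = 0x2c
tag signed 15b, MSB=1: 20943 - 32768 = -11825

-11825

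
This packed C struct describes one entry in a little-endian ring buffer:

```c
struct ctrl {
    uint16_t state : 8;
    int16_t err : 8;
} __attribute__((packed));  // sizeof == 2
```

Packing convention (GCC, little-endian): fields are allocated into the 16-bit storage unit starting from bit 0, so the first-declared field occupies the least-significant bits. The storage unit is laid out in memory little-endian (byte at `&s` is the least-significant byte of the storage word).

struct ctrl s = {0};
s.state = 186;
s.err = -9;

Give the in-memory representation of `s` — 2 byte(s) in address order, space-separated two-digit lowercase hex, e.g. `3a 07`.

state:8 = 186 → 0xba << 0 → word 0x00ba
err:8 = -9 → 0xf7 << 8 → word 0xf7ba
word = 0xf7ba → little-endian bytes:
  [0]=0xba  [1]=0xf7

ba f7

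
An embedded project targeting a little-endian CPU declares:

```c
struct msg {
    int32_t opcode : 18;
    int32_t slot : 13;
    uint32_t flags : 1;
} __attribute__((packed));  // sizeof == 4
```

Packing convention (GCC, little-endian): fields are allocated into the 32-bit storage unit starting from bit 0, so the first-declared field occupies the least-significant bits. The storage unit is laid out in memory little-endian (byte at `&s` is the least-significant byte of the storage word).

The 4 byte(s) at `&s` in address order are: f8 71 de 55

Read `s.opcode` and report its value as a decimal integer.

-101896

[0]=0xf8 [1]=0x71 [2]=0xde [3]=0x55 (little-endian) → word 0x55de71f8
opcode:18 @ bit 0 → (0x55de71f8>>0)&0x3ffff = 0x271f8  ←
slot:13 @ bit 18 → (0x55de71f8>>18)&0x1fff = 0x1577
flags:1 @ bit 31 → (0x55de71f8>>31)&0x1 = 0x0
opcode signed 18b, MSB=1: 160248 - 262144 = -101896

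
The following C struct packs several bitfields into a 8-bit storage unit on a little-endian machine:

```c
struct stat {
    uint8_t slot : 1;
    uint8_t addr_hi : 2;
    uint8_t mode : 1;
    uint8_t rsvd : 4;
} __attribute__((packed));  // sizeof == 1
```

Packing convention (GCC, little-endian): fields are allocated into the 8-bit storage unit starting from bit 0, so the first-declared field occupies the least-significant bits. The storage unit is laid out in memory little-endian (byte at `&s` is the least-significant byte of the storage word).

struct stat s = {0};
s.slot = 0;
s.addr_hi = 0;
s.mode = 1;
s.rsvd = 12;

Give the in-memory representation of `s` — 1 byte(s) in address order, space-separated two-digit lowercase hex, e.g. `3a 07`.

c8

slot (1b) val=0 bits=0x0 at bit 0: 0x00
addr_hi (2b) val=0 bits=0x0 at bit 1: 0x00
mode (1b) val=1 bits=0x1 at bit 3: 0x08
rsvd (4b) val=12 bits=0xc at bit 4: 0xc8
word = 0xc8 → little-endian bytes:
  [0]=0xc8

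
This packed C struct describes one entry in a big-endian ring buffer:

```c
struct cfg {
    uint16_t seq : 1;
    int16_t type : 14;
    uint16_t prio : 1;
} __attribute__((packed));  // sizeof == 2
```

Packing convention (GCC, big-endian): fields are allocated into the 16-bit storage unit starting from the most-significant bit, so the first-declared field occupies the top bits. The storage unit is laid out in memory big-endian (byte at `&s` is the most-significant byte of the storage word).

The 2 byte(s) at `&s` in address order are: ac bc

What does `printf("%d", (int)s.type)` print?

[0]=0xac [1]=0xbc (big-endian) → word 0xacbc
seq:1 @ bit 15 → (0xacbc>>15)&0x1 = 0x1
type:14 @ bit 1 → (0xacbc>>1)&0x3fff = 0x165e  ←
prio:1 @ bit 0 → (0xacbc>>0)&0x1 = 0x0
type signed 14b, MSB=0: value = 5726

5726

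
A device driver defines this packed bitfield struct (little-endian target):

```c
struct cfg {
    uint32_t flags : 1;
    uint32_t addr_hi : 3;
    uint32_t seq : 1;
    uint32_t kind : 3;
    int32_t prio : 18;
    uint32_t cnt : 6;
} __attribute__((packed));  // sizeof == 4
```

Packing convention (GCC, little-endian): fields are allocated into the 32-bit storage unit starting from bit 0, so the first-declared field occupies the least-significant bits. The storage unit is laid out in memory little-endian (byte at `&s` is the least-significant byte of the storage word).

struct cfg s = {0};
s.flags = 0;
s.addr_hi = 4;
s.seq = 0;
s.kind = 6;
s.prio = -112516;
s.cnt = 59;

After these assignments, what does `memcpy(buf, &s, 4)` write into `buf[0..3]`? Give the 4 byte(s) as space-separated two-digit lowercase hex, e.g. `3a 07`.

c8 7c 48 ee

flags (1b) val=0 bits=0x0 at bit 0: 0x00000000
addr_hi (3b) val=4 bits=0x4 at bit 1: 0x00000008
seq (1b) val=0 bits=0x0 at bit 4: 0x00000008
kind (3b) val=6 bits=0x6 at bit 5: 0x000000c8
prio (18b) val=-112516 bits=0x2487c at bit 8: 0x02487cc8
cnt (6b) val=59 bits=0x3b at bit 26: 0xee487cc8
word = 0xee487cc8 → little-endian bytes:
  [0]=0xc8  [1]=0x7c  [2]=0x48  [3]=0xee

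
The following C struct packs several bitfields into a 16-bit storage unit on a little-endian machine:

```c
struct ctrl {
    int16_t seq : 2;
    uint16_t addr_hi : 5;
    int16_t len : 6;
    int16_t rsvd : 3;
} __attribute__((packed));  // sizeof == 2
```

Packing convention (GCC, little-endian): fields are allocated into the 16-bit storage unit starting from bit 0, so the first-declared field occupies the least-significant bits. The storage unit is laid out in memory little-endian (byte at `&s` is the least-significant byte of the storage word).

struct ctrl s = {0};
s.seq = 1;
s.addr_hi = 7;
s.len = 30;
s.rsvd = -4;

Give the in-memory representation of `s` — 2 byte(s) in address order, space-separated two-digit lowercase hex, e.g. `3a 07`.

[0+:2] seq=1 & 0x3 = 0x1; word=0x0001
[2+:5] addr_hi=7 & 0x1f = 0x7; word=0x001d
[7+:6] len=30 & 0x3f = 0x1e; word=0x0f1d
[13+:3] rsvd=-4 & 0x7 = 0x4; word=0x8f1d
word = 0x8f1d → little-endian bytes:
  [0]=0x1d  [1]=0x8f

1d 8f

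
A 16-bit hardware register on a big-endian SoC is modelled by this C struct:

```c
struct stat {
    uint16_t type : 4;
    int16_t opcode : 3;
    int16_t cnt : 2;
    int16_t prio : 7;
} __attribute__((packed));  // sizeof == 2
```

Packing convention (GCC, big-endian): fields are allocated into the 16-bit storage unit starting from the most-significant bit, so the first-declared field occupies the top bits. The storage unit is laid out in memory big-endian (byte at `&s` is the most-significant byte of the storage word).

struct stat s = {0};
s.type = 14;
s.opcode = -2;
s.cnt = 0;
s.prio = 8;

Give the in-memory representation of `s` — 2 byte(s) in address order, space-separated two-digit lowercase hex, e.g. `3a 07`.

ec 08

[12+:4] type=14 & 0xf = 0xe; word=0xe000
[9+:3] opcode=-2 & 0x7 = 0x6; word=0xec00
[7+:2] cnt=0 & 0x3 = 0x0; word=0xec00
[0+:7] prio=8 & 0x7f = 0x8; word=0xec08
word = 0xec08 → big-endian bytes:
  [0]=0xec  [1]=0x08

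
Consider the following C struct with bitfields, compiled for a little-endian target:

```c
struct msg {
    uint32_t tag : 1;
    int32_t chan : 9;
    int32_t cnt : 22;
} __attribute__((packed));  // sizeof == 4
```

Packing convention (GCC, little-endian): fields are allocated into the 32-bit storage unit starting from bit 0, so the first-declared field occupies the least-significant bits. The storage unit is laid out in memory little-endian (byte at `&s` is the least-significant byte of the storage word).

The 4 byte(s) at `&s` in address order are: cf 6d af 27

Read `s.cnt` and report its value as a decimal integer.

[0]=0xcf [1]=0x6d [2]=0xaf [3]=0x27 (little-endian) → word 0x27af6dcf
tag:1 @ bit 0 → (0x27af6dcf>>0)&0x1 = 0x1
chan:9 @ bit 1 → (0x27af6dcf>>1)&0x1ff = 0xe7
cnt:22 @ bit 10 → (0x27af6dcf>>10)&0x3fffff = 0x9ebdb  ←
cnt signed 22b, MSB=0: value = 650203

650203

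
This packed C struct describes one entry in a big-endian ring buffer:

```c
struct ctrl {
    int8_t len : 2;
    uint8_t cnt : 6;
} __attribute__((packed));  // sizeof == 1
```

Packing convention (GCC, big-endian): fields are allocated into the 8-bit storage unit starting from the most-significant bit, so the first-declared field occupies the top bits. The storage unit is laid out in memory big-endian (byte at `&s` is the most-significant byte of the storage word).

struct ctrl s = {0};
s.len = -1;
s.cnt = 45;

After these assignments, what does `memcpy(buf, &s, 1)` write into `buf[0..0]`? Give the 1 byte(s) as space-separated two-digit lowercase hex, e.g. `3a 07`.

ed

len (2b) val=-1 bits=0x3 at bit 6: 0xc0
cnt (6b) val=45 bits=0x2d at bit 0: 0xed
word = 0xed → big-endian bytes:
  [0]=0xed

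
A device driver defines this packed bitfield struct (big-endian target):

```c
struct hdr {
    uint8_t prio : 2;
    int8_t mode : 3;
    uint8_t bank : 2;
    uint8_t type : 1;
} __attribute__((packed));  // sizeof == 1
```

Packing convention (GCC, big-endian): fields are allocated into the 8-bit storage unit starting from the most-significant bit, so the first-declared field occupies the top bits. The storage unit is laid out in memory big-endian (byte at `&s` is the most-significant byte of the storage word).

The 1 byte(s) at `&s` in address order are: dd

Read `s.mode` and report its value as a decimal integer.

3

[0]=0xdd (big-endian) → word 0xdd
prio [6+:2] = (word>>6) & 0x3 = 3
mode [3+:3] = (word>>3) & 0x7 = 3  ←
bank [1+:2] = (word>>1) & 0x3 = 2
type [0+:1] = (word>>0) & 0x1 = 1
mode signed 3b, MSB=0: value = 3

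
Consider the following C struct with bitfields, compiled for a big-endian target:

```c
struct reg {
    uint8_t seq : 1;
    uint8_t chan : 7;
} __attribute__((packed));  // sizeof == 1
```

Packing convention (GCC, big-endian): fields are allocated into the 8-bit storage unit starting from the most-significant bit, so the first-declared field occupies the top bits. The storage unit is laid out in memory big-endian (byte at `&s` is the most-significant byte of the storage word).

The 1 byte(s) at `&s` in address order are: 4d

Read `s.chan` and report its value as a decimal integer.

[0]=0x4d (big-endian) → word 0x4d
seq:1 @ bit 7 → (0x4d>>7)&0x1 = 0x0
chan:7 @ bit 0 → (0x4d>>0)&0x7f = 0x4d  ←

77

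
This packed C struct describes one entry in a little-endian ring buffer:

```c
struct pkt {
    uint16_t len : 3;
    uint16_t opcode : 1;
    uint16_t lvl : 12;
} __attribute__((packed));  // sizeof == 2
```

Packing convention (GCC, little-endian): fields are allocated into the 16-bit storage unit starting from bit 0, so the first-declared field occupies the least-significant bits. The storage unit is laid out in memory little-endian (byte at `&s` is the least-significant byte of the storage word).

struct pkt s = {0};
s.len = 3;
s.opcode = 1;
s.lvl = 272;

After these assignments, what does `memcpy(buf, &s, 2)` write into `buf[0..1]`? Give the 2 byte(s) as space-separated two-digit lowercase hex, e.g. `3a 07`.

0b 11

[0+:3] len=3 & 0x7 = 0x3; word=0x0003
[3+:1] opcode=1 & 0x1 = 0x1; word=0x000b
[4+:12] lvl=272 & 0xfff = 0x110; word=0x110b
word = 0x110b → little-endian bytes:
  [0]=0x0b  [1]=0x11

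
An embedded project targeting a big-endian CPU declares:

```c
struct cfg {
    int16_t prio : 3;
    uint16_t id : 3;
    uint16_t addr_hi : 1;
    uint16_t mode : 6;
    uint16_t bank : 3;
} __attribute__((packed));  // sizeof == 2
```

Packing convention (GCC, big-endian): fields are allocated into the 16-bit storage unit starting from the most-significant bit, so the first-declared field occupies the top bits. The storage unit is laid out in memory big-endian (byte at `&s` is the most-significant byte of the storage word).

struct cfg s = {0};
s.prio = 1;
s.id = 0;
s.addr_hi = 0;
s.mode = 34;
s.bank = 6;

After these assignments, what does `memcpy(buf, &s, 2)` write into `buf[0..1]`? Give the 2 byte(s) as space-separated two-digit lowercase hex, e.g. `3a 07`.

21 16

[13+:3] prio=1 & 0x7 = 0x1; word=0x2000
[10+:3] id=0 & 0x7 = 0x0; word=0x2000
[9+:1] addr_hi=0 & 0x1 = 0x0; word=0x2000
[3+:6] mode=34 & 0x3f = 0x22; word=0x2110
[0+:3] bank=6 & 0x7 = 0x6; word=0x2116
word = 0x2116 → big-endian bytes:
  [0]=0x21  [1]=0x16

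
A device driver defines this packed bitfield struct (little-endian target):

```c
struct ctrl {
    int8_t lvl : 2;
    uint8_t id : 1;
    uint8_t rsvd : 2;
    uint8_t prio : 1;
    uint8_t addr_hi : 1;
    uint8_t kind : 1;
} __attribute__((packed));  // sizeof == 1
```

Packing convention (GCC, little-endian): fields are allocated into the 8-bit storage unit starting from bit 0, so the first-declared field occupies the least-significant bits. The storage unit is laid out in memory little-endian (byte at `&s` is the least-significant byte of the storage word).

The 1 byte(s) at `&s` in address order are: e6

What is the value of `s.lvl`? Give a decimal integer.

-2

[0]=0xe6 (little-endian) → word 0xe6
lvl:2 @ bit 0 → (0xe6>>0)&0x3 = 0x2  ←
id:1 @ bit 2 → (0xe6>>2)&0x1 = 0x1
rsvd:2 @ bit 3 → (0xe6>>3)&0x3 = 0x0
prio:1 @ bit 5 → (0xe6>>5)&0x1 = 0x1
addr_hi:1 @ bit 6 → (0xe6>>6)&0x1 = 0x1
kind:1 @ bit 7 → (0xe6>>7)&0x1 = 0x1
lvl signed 2b, MSB=1: 2 - 4 = -2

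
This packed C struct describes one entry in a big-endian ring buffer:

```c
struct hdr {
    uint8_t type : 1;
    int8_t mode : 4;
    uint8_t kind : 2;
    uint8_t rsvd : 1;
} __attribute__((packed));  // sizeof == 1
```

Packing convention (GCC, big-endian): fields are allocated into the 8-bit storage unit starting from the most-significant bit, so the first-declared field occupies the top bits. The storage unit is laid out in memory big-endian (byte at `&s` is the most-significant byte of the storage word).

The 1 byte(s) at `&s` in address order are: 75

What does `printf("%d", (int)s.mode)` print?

-2

[0]=0x75 (big-endian) → word 0x75
type:1 @ bit 7 → (0x75>>7)&0x1 = 0x0
mode:4 @ bit 3 → (0x75>>3)&0xf = 0xe  ←
kind:2 @ bit 1 → (0x75>>1)&0x3 = 0x2
rsvd:1 @ bit 0 → (0x75>>0)&0x1 = 0x1
mode signed 4b, MSB=1: 14 - 16 = -2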